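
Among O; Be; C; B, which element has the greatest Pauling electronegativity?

Be is in period 2, group 2; B is in period 2, group 13; C is in period 2, group 14; O is in period 2, group 16.
Atoms toward the upper right of the periodic table pull bonding electrons most strongly.
All lie in period 2, so electronegativity increases left to right.
The greatest Pauling electronegativity among these belongs to O.

O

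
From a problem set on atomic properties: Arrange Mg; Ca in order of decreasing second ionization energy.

The second ionization energy removes an electron from the +1 ion. For each element: Mg⁺ still has 1 valence electron; Ca⁺ still has 1 valence electron.
All are still removing valence electrons, so compare the +1 ions as you would atoms: IE_2 generally rises across a period (higher Z_eff) and falls down a group (larger shell), subject to the usual subshell exceptions.
Valence configurations: Mg⁺ [Ne]3s¹, Ca⁺ [Ar]4s¹.
Approximate IE_2 values (kJ/mol): Mg 1451, Ca 1145.
So the second ionization energies run Ca < Mg.

Mg > Ca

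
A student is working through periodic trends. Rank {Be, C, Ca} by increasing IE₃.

C < Ca < Be

The third ionization energy removes an electron from the +2 ion. For each element: Be²⁺ is the bare [He] core; C²⁺ still has 2 valence electrons; Ca²⁺ is the bare [Ar] core.
Pulling an electron out of a noble-gas core costs far more than removing a remaining valence electron, so Ca and Be sit at the high end of IE_3.
Approximate IE_3 values (kJ/mol): Be 14849, C 4620, Ca 4912.
Hence IE_3: C < Ca < Be.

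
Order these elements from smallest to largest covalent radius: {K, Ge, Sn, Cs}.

K is in period 4, group 1; Ge is in period 4, group 14; Sn is in period 5, group 14; Cs is in period 6, group 1.
Across a period the added protons contract the valence shell; down a group each new principal shell makes the atom larger.
Neither a single period nor a single group — weigh both effects.
Sn > Ge: they share group 14; the group trend gives Sn the larger value.
K > Sn: period and group pull opposite ways; the across-period shift dominates (196 vs 140 pm).
Cs > K: they share group 1; the group trend gives Cs the larger value.
For reference (pm): K 196, Ge 121, Sn 140, Cs 232.
So from smallest to largest: Ge < Sn < K < Cs.

Ge < Sn < K < Cs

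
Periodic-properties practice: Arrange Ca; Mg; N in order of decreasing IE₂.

N > Mg > Ca

The second ionization energy removes an electron from the +1 ion. For each element: Ca⁺ still has 1 valence electron; Mg⁺ still has 1 valence electron; N⁺ still has 4 valence electrons.
All are still removing valence electrons, so compare the +1 ions as you would atoms: IE_2 generally rises across a period (higher Z_eff) and falls down a group (larger shell), subject to the usual subshell exceptions.
Valence configurations: Ca⁺ [Ar]4s¹, Mg⁺ [Ne]3s¹, N⁺ [He]2s²2p².
The numbers (kJ/mol): Ca 1145, Mg 1451, N 2856.
Overall IE_2 order: Ca < Mg < N.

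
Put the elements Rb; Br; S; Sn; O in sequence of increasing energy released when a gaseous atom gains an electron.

O is in period 2, group 16; S is in period 3, group 16; Br is in period 4, group 17; Rb is in period 5, group 1; Sn is in period 5, group 14.
Electron affinity generally becomes more exothermic across a period toward the halogens and less exothermic down a group.
These span different periods and groups, so the two trends combine.
Sn > Rb: both are in period 5; the period trend gives Sn the larger value.
O > Sn: relative to Sn, both the across-period and down-group shifts push O's electron affinity up.
S > O: this pair runs against the simple trend — see the exception note.
Br > S: period and group pull opposite ways; the across-period shift dominates (325 vs 200 kJ/mol).
Note the exception: S has a higher electron affinity than O, contrary to the simple trend — the compact 2p subshell of O repels the added electron more than S's larger 3p does.
Tabulated electron affinity (kJ/mol): O 141, S 200, Br 325, Rb 47, Sn 107.
So from lowest to highest: Rb < Sn < O < S < Br.

Rb < Sn < O < S < Br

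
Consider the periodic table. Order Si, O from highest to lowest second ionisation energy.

O, Si

IE_2 is the cost of taking one more electron from the +1 cation: Si⁺ still has 3 valence electrons; O⁺ still has 5 valence electrons.
All are still removing valence electrons, so compare the +1 ions as you would atoms: IE_2 generally rises across a period (higher Z_eff) and falls down a group (larger shell), subject to the usual subshell exceptions.
Valence configurations: Si⁺ [Ne]3s²3p¹, O⁺ [He]2s²2p³.
Tabulated IE_2 (kJ/mol): Si 1577, O 3388.
Hence IE_2: Si < O.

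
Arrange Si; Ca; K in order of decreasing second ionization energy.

IE_2 is the cost of taking one more electron from the +1 cation: Si⁺ still has 3 valence electrons; Ca⁺ still has 1 valence electron; K⁺ is the bare [Ar] core.
Core electrons are held far more tightly than valence electrons, so K tops the IE_2 order.
Valence configurations: Si⁺ [Ne]3s²3p¹, Ca⁺ [Ar]4s¹.
Tabulated IE_2 (kJ/mol): Si 1577, Ca 1145, K 3052.
Overall IE_2 order: Ca < Si < K.

K > Si > Ca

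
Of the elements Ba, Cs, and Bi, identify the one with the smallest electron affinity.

Ba

Cs is in period 6, group 1; Ba is in period 6, group 2; Bi is in period 6, group 15.
EA tends to increase across a period and decrease down a group, though the pattern is less regular than for IE or radius.
All lie in period 6; the across-period trend (electron affinity increases left to right) applies, with the exception below.
Note the exception: Cs has a higher electron affinity than Ba, contrary to the simple trend — adding an electron to Ba (ns²) has to open a new, higher-energy np subshell, which is unfavourable.
For reference (kJ/mol): Cs 46, Ba 14, Bi 91.
The smallest electron affinity among these belongs to Ba.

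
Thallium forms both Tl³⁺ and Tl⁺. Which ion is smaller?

Tl³⁺

Both ions have Z = 81 protons, but Tl³⁺ has lost more electrons, so its remaining electrons feel a larger effective nuclear charge per electron and are pulled in more tightly.
Higher positive charge → smaller ion, so Tl⁺ > Tl³⁺.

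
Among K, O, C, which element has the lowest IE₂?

IE_2 is the cost of taking one more electron from the +1 cation: K⁺ is the bare [Ar] core; O⁺ still has 5 valence electrons; C⁺ still has 3 valence electrons.
Usually core removal costs more than valence removal, but here the competition is close: a tightly held n=2 valence electron can cost more to remove than an n=3 core electron, so the actual values have to decide it.
Valence configurations: O⁺ [He]2s²2p³, C⁺ [He]2s²2p¹.
Approximate IE_2 values (kJ/mol): K 3052, O 3388, C 2353.
Overall IE_2 order: C < K < O.

C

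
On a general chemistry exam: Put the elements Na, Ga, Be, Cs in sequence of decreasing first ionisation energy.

Be is in period 2, group 2; Na is in period 3, group 1; Ga is in period 4, group 13; Cs is in period 6, group 1.
IE₁ increases left→right with effective nuclear charge and decreases top→bottom as the valence shell moves farther out.
Neither a single period nor a single group — weigh both effects.
Na > Cs: Na sits above Cs in group 1, so the down-group effect alone puts Na higher.
Ga > Na: period and group pull opposite ways; the across-period shift dominates (579 vs 496 kJ/mol).
Be > Ga: period and group pull opposite ways; the down-group shift dominates (900 vs 579 kJ/mol).
For reference (kJ/mol): Be 900, Na 496, Ga 579, Cs 376.
So from highest to lowest: Be > Ga > Na > Cs.

Be, Ga, Na, Cs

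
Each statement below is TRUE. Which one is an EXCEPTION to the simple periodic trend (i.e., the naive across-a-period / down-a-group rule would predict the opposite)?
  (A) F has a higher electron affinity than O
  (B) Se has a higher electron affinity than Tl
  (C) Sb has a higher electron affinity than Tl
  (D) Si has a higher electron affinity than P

The general trend: electron affinity increases across a period and decreases down a group.
(A) F (period 2, group 17) vs O (period 2, group 16): the stated order agrees with the simple trend.
(B) Se (period 4, group 16) vs Tl (period 6, group 13): the stated order agrees with the simple trend.
(C) Sb (period 5, group 15) vs Tl (period 6, group 13): the stated order agrees with the simple trend.
(D) Si (period 3, group 14) vs P (period 3, group 15): the stated order contradicts the simple trend.
The exception is (D): adding an electron to P's half-filled 3p³ is unfavourable, so Si (3p²) has the more exothermic EA.

(D)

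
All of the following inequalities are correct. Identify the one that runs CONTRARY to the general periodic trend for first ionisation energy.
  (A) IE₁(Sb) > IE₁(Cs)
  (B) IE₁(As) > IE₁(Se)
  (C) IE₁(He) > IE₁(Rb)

The general trend: first ionisation energy increases across a period and decreases down a group.
(A) Sb (period 5, group 15) vs Cs (period 6, group 1): the stated order agrees with the simple trend.
(B) As (period 4, group 15) vs Se (period 4, group 16): the stated order contradicts the simple trend.
(C) He (period 1, group 18) vs Rb (period 5, group 1): the stated order agrees with the simple trend.
The exception is (B): Se (4p⁴) ionizes more easily than half-filled As (4p³).

(B)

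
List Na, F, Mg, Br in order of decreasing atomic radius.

Na > Mg > Br > F

Moving right in a period, electrons are added to the same shell under a stronger nuclear pull, so atoms get smaller; moving down, a new shell is opened and atoms get larger.
Neither a single period nor a single group — weigh both effects.
Br > F: Br sits below F in group 17, so the down-group effect alone puts Br larger.
Mg > Br: period and group pull opposite ways; the across-period shift dominates (139 vs 114 pm).
Na > Mg: Na lies to the left of Mg in period 3, so the across-period effect alone puts Na larger.
For reference (pm): F 64, Na 155, Mg 139, Br 114.
So from largest to smallest: Na > Mg > Br > F.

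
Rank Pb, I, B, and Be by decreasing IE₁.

Removing the outermost electron gets harder across a period and easier down a group.
Neither a single period nor a single group — weigh both effects.
B > Pb: period and group pull opposite ways; the down-group shift dominates (801 vs 716 kJ/mol).
Be > B: this pair runs against the simple trend — see the exception note.
I > Be: period and group pull opposite ways; the across-period shift dominates (1008 vs 900 kJ/mol).
Note the exception: Be has a higher first ionization energy than B, contrary to the simple trend — removing B's lone 2p electron is easier than breaking Be's filled 2s².
Tabulated first ionization energy (kJ/mol): Be 900, B 801, I 1008, Pb 716.
So from highest to lowest: I > Be > B > Pb.

I > Be > B > Pb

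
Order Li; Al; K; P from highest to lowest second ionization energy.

Li, K, P, Al

The second ionization energy removes an electron from the +1 ion. For each element: Li⁺ is the bare [He] core; Al⁺ still has 2 valence electrons; K⁺ is the bare [Ar] core; P⁺ still has 4 valence electrons.
Pulling an electron out of a noble-gas core costs far more than removing a remaining valence electron, so K and Li sit at the high end of IE_2.
Valence configurations: Al⁺ [Ne]3s², P⁺ [Ne]3s²3p².
Tabulated IE_2 (kJ/mol): Li 7298, Al 1817, K 3052, P 1907.
So the second ionization energies run Al < P < K < Li.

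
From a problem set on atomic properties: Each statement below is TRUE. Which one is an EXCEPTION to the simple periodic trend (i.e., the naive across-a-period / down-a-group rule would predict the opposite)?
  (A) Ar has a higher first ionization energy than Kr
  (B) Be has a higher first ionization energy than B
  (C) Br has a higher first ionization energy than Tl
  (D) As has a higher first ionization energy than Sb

(B)

The general trend: first ionization energy increases across a period and decreases down a group.
(A) Ar (period 3, group 18) vs Kr (period 4, group 18): the stated order agrees with the simple trend.
(B) Be (period 2, group 2) vs B (period 2, group 13): the stated order contradicts the simple trend.
(C) Br (period 4, group 17) vs Tl (period 6, group 13): the stated order agrees with the simple trend.
(D) As (period 4, group 15) vs Sb (period 5, group 15): the stated order agrees with the simple trend.
The exception is (B): removing B's lone 2p electron is easier than breaking Be's filled 2s².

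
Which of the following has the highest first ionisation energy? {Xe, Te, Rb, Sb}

First ionization energy rises across a period (greater Z_eff holds electrons more tightly) and falls down a group (valence electrons are farther from the nucleus).
All lie in period 5, so first ionization energy increases left to right.
The highest first ionisation energy among these belongs to Xe.

Xe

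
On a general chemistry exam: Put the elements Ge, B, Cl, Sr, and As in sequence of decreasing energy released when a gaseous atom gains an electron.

B is in period 2, group 13; Cl is in period 3, group 17; Ge is in period 4, group 14; As is in period 4, group 15; Sr is in period 5, group 2.
EA tends to increase across a period and decrease down a group, though the pattern is less regular than for IE or radius.
Here both period and group differ, so the two effects have to be weighed against each other.
B > Sr: relative to Sr, both the across-period and down-group shifts push B's electron affinity up.
As > B: the two effects oppose for this pair; the across-period effect wins (78 vs 27 kJ/mol).
Ge > As: this pair runs against the simple trend — see the exception note.
Cl > Ge: relative to Ge, both the across-period and down-group shifts push Cl's electron affinity up.
Note the exception: Ge has a higher electron affinity than As, contrary to the simple trend — adding an electron to As's half-filled 4p³ is unfavourable, so Ge (4p²) has the more exothermic EA.
Tabulated electron affinity (kJ/mol): B 27, Cl 349, Ge 119, As 78, Sr 5.
So from highest to lowest: Cl > Ge > As > B > Sr.

Cl, Ge, As, B, Sr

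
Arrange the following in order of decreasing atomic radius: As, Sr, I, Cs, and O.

Cs > Sr > I > As > O

O is in period 2, group 16; As is in period 4, group 15; Sr is in period 5, group 2; I is in period 5, group 17; Cs is in period 6, group 1.
Atomic radius shrinks across a period as nuclear charge pulls the same shell inward, and grows down a group as new shells are added.
These span different periods and groups, so the two trends combine.
As > O: relative to O, both the across-period and down-group shifts push As's atomic radius up.
I > As: the two effects oppose for this pair; the down-group effect wins (133 vs 121 pm).
Sr > I: Sr lies to the left of I in period 5, so the across-period effect alone puts Sr larger.
Cs > Sr: both effects reinforce here, so Cs is clearly the larger of the two.
Tabulated atomic radius (pm): O 63, As 121, Sr 185, I 133, Cs 232.
So from largest to smallest: Cs > Sr > I > As > O.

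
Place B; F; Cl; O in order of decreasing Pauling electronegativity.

F > O > Cl > B

B is in period 2, group 13; O is in period 2, group 16; F is in period 2, group 17; Cl is in period 3, group 17.
Smaller atoms with higher effective nuclear charge are more electronegative.
Here both period and group differ, so the two effects have to be weighed against each other.
Cl > B: period and group pull opposite ways; the across-period shift dominates (3.16 vs 2.04).
O > Cl: the two effects oppose for this pair; the down-group effect wins (3.44 vs 3.16).
F > O: F lies to the right of O in period 2, so the across-period effect alone puts F higher.
Approximate values (Pauling): B 2.04, O 3.44, F 3.98, Cl 3.16.
So from highest to lowest: F > O > Cl > B.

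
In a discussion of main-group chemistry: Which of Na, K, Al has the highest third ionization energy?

Na

IE_3 is the cost of taking one more electron from the +2 cation: Na²⁺ is already 1 electron into the core; K²⁺ is already 1 electron into the core; Al²⁺ still has 1 valence electron.
Breaking into a closed-shell core is much more expensive than removing a leftover valence electron — K and Na have the largest IE_3 here.
The numbers (kJ/mol): Na 6910, K 4420, Al 2745.
Overall IE_3 order: Al < K < Na.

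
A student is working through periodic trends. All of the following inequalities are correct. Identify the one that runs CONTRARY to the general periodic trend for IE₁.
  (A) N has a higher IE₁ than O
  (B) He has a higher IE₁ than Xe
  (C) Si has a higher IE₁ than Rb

(A)

The general trend: IE₁ increases across a period and decreases down a group.
(A) N (period 2, group 15) vs O (period 2, group 16): the stated order contradicts the simple trend.
(B) He (period 1, group 18) vs Xe (period 5, group 18): the stated order agrees with the simple trend.
(C) Si (period 3, group 14) vs Rb (period 5, group 1): the stated order agrees with the simple trend.
The exception is (A): pairing an electron in O's 2p⁴ costs repulsion energy, so O ionizes more easily than half-filled N (2p³).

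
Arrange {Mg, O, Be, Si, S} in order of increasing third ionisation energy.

Si < S < O < Mg < Be

IE_3 is the cost of taking one more electron from the +2 cation: Mg²⁺ is the bare [Ne] core; O²⁺ still has 4 valence electrons; Be²⁺ is the bare [He] core; Si²⁺ still has 2 valence electrons; S²⁺ still has 4 valence electrons.
Pulling an electron out of a noble-gas core costs far more than removing a remaining valence electron, so Mg and Be sit at the high end of IE_3.
Valence configurations: O²⁺ [He]2s²2p², Si²⁺ [Ne]3s², S²⁺ [Ne]3s²3p².
Tabulated IE_3 (kJ/mol): Mg 7733, O 5300, Be 14849, Si 3232, S 3357.
So the third ionization energies run Si < S < O < Mg < Be.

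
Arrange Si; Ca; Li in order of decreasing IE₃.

Li > Ca > Si

The third ionization energy removes an electron from the +2 ion. For each element: Si²⁺ still has 2 valence electrons; Ca²⁺ is the bare [Ar] core; Li²⁺ is already 1 electron into the core.
Breaking into a closed-shell core is much more expensive than removing a leftover valence electron — Ca and Li have the largest IE_3 here.
Tabulated IE_3 (kJ/mol): Si 3232, Ca 4912, Li 11815.
So the third ionization energies run Si < Ca < Li.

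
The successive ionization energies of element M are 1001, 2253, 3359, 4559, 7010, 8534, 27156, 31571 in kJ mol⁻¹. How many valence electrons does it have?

6

Look for the largest jump between consecutive ionization energies: IE7/IE6 ≈ 3.2, far larger than any earlier ratio.
That jump marks the point where a core electron is being removed. So the atom has 6 valence electrons.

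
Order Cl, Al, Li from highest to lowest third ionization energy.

IE_3 is the cost of taking one more electron from the +2 cation: Cl²⁺ still has 5 valence electrons; Al²⁺ still has 1 valence electron; Li²⁺ is already 1 electron into the core.
Pulling an electron out of a noble-gas core costs far more than removing a remaining valence electron, so Li sits at the high end of IE_3.
Valence configurations: Cl²⁺ [Ne]3s²3p³, Al²⁺ [Ne]3s¹.
Approximate IE_3 values (kJ/mol): Cl 3822, Al 2745, Li 11815.
Putting it together, IE_3: Al < Cl < Li.

Li > Cl > Al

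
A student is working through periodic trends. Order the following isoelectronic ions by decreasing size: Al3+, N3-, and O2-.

All of these have 10 electrons, so size is governed by nuclear charge alone: the more protons, the stronger the pull on the same electron cloud, and the smaller the ion.
Nuclear charges: Al3+ (Z=13), O2- (Z=8), N3- (Z=7).
Largest to smallest: N3- > O2- > Al3+.

N3-, O2-, Al3+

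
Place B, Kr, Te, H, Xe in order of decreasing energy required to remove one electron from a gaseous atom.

H is in period 1, group 1; B is in period 2, group 13; Kr is in period 4, group 18; Te is in period 5, group 16; Xe is in period 5, group 18.
IE₁ increases left→right with effective nuclear charge and decreases top→bottom as the valence shell moves farther out.
Neither a single period nor a single group — weigh both effects.
Te > B: period and group pull opposite ways; the across-period shift dominates (869 vs 801 kJ/mol).
Xe > Te: Xe lies to the right of Te in period 5, so the across-period effect alone puts Xe higher.
H > Xe: the two effects oppose for this pair; the down-group effect wins (1312 vs 1170 kJ/mol).
Kr > H: period and group pull opposite ways; the across-period shift dominates (1351 vs 1312 kJ/mol).
For reference (kJ/mol): H 1312, B 801, Kr 1351, Te 869, Xe 1170.
So from highest to lowest: Kr > H > Xe > Te > B.

Kr > H > Xe > Te > B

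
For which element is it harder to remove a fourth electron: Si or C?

C

Consider each +3 ion: Si³⁺ still has 1 valence electron; C³⁺ still has 1 valence electron.
All are still removing valence electrons, so compare the +3 ions as you would atoms: IE_4 generally rises across a period (higher Z_eff) and falls down a group (larger shell), subject to the usual subshell exceptions.
Valence configurations: Si³⁺ [Ne]3s¹, C³⁺ [He]2s¹.
Tabulated IE_4 (kJ/mol): Si 4356, C 6223.
So the fourth ionization energies run Si < C.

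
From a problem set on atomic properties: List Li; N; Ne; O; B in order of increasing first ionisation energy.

Li < B < O < N < Ne

Li is in period 2, group 1; B is in period 2, group 13; N is in period 2, group 15; O is in period 2, group 16; Ne is in period 2, group 18.
Removing the outermost electron gets harder across a period and easier down a group.
All lie in period 2; the across-period trend (first ionization energy increases left to right) applies, with the exception below.
Note the exception: N has a higher first ionization energy than O, contrary to the simple trend — pairing an electron in O's 2p⁴ costs repulsion energy, so O ionizes more easily than half-filled N (2p³).
For reference (kJ/mol): Li 520, B 801, N 1402, O 1314, Ne 2081.
So from lowest to highest: Li < B < O < N < Ne.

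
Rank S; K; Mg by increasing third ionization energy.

S, K, Mg

The third ionization energy removes an electron from the +2 ion. For each element: S²⁺ still has 4 valence electrons; K²⁺ is already 1 electron into the core; Mg²⁺ is the bare [Ne] core.
Core electrons are held far more tightly than valence electrons, so K and Mg top the IE_3 order.
Tabulated IE_3 (kJ/mol): S 3357, K 4420, Mg 7733.
Putting it together, IE_3: S < K < Mg.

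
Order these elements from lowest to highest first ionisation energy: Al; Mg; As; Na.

Na, Al, Mg, As

Na is in period 3, group 1; Mg is in period 3, group 2; Al is in period 3, group 13; As is in period 4, group 15.
IE₁ increases left→right with effective nuclear charge and decreases top→bottom as the valence shell moves farther out.
Here both period and group differ, so the two effects have to be weighed against each other.
Al > Na: both are in period 3; the period trend gives Al the larger value.
Mg > Al: this pair runs against the simple trend — see the exception note.
As > Mg: period and group pull opposite ways; the across-period shift dominates (947 vs 738 kJ/mol).
Note the exception: Mg has a higher first ionization energy than Al, contrary to the simple trend — Al's single 3p electron is easier to remove than one from Mg's filled 3s².
Approximate values (kJ/mol): Na 496, Mg 738, Al 578, As 947.
So from lowest to highest: Na < Al < Mg < As.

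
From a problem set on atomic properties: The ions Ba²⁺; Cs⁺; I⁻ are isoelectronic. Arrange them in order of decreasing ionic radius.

I⁻, Cs⁺, Ba²⁺

All of these have 54 electrons, so size is governed by nuclear charge alone: the more protons, the stronger the pull on the same electron cloud, and the smaller the ion.
Nuclear charges: Ba²⁺ (Z=56), Cs⁺ (Z=55), I⁻ (Z=53).
Largest to smallest: I⁻ > Cs⁺ > Ba²⁺.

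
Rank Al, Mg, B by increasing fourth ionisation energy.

Mg, Al, B

Consider each +3 ion: Al³⁺ is the bare [Ne] core; Mg³⁺ is already 1 electron into the core; B³⁺ is the bare [He] core.
All of these are removing an electron from a noble-gas core or deeper; the smaller core (lower principal quantum number) is held far more tightly, and within a period the higher nuclear charge binds the same core more tightly.
Approximate IE_4 values (kJ/mol): Al 11577, Mg 10543, B 25026.
Hence IE_4: Mg < Al < B.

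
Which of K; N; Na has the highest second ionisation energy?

IE_2 is the cost of taking one more electron from the +1 cation: K⁺ is the bare [Ar] core; N⁺ still has 4 valence electrons; Na⁺ is the bare [Ne] core.
Breaking into a closed-shell core is much more expensive than removing a leftover valence electron — K and Na have the largest IE_2 here.
Tabulated IE_2 (kJ/mol): K 3052, N 2856, Na 4562.
Putting it together, IE_2: N < K < Na.

Na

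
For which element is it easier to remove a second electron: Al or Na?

Al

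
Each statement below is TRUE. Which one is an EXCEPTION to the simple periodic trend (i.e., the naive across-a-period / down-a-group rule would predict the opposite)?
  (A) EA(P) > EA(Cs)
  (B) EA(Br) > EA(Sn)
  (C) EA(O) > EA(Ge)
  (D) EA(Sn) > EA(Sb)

(D)

The general trend: electron affinity increases across a period and decreases down a group.
(A) P (period 3, group 15) vs Cs (period 6, group 1): the stated order agrees with the simple trend.
(B) Br (period 4, group 17) vs Sn (period 5, group 14): the stated order agrees with the simple trend.
(C) O (period 2, group 16) vs Ge (period 4, group 14): the stated order agrees with the simple trend.
(D) Sn (period 5, group 14) vs Sb (period 5, group 15): the stated order contradicts the simple trend.
The exception is (D): adding an electron to Sb's half-filled 5p³ is unfavourable, so Sn has the more exothermic EA.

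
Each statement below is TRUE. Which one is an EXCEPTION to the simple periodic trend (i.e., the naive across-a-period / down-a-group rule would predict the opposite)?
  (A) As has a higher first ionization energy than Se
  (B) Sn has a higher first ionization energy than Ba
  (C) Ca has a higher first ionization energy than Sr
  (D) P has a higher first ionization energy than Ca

(A)

The general trend: first ionization energy increases across a period and decreases down a group.
(A) As (period 4, group 15) vs Se (period 4, group 16): the stated order contradicts the simple trend.
(B) Sn (period 5, group 14) vs Ba (period 6, group 2): the stated order agrees with the simple trend.
(C) Ca (period 4, group 2) vs Sr (period 5, group 2): the stated order agrees with the simple trend.
(D) P (period 3, group 15) vs Ca (period 4, group 2): the stated order agrees with the simple trend.
The exception is (A): Se (4p⁴) ionizes more easily than half-filled As (4p³).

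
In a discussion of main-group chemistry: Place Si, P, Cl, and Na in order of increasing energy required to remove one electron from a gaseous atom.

Removing the outermost electron gets harder across a period and easier down a group.
All lie in period 3, so first ionization energy increases left to right.
So from lowest to highest: Na < Si < P < Cl.

Na, Si, P, Cl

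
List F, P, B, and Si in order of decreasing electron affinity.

B is in period 2, group 13; F is in period 2, group 17; Si is in period 3, group 14; P is in period 3, group 15.
Electron affinity generally becomes more exothermic across a period toward the halogens and less exothermic down a group.
Here both period and group differ, so the two effects have to be weighed against each other.
P > B: period and group pull opposite ways; the across-period shift dominates (72 vs 27 kJ/mol).
Si > P: this pair runs against the simple trend — see the exception note.
F > Si: both effects reinforce here, so F is clearly the higher of the two.
Note the exception: Si has a higher electron affinity than P, contrary to the simple trend — adding an electron to P's half-filled 3p³ is unfavourable, so Si (3p²) has the more exothermic EA.
For reference (kJ/mol): B 27, F 328, Si 134, P 72.
So from highest to lowest: F > Si > P > B.

F > Si > P > B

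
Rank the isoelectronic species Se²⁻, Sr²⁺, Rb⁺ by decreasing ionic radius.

Se²⁻, Rb⁺, Sr²⁺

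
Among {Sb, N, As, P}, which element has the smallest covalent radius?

N

N is in period 2, group 15; P is in period 3, group 15; As is in period 4, group 15; Sb is in period 5, group 15.
Atomic radius shrinks across a period as nuclear charge pulls the same shell inward, and grows down a group as new shells are added.
All are in group 15, so atomic radius increases down the group.
The smallest covalent radius among these belongs to N.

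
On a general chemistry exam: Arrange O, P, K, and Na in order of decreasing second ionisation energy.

Na, O, K, P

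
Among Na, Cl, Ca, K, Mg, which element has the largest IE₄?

After 3 electrons have been removed, what remains? Na³⁺ is already 2 electrons into the core; Cl³⁺ still has 4 valence electrons; Ca³⁺ is already 1 electron into the core; K³⁺ is already 2 electrons into the core; Mg³⁺ is already 1 electron into the core.
Pulling an electron out of a noble-gas core costs far more than removing a remaining valence electron, so K, Ca, Na and Mg sit at the high end of IE_4.
The numbers (kJ/mol): Na 9543, Cl 5159, Ca 6491, K 5877, Mg 10543.
Putting it together, IE_4: Cl < K < Ca < Na < Mg.

Mg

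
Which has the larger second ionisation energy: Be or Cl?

Cl

The second ionization energy removes an electron from the +1 ion. For each element: Be⁺ still has 1 valence electron; Cl⁺ still has 6 valence electrons.
All are still removing valence electrons, so compare the +1 ions as you would atoms: IE_2 generally rises across a period (higher Z_eff) and falls down a group (larger shell), subject to the usual subshell exceptions.
Valence configurations: Be⁺ [He]2s¹, Cl⁺ [Ne]3s²3p⁴.
The numbers (kJ/mol): Be 1757, Cl 2298.
Hence IE_2: Be < Cl.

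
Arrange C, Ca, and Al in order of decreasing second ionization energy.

C > Al > Ca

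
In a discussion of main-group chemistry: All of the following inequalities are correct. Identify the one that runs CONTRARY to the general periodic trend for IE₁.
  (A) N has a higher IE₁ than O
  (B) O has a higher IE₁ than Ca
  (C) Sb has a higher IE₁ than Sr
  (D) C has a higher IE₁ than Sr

(A)

The general trend: IE₁ increases across a period and decreases down a group.
(A) N (period 2, group 15) vs O (period 2, group 16): the stated order contradicts the simple trend.
(B) O (period 2, group 16) vs Ca (period 4, group 2): the stated order agrees with the simple trend.
(C) Sb (period 5, group 15) vs Sr (period 5, group 2): the stated order agrees with the simple trend.
(D) C (period 2, group 14) vs Sr (period 5, group 2): the stated order agrees with the simple trend.
The exception is (A): pairing an electron in O's 2p⁴ costs repulsion energy, so O ionizes more easily than half-filled N (2p³).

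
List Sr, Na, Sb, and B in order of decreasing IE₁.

Sb > B > Sr > Na

IE₁ increases left→right with effective nuclear charge and decreases top→bottom as the valence shell moves farther out.
These span different periods and groups, so the two trends combine.
Sr > Na: the two effects oppose for this pair; the across-period effect wins (550 vs 496 kJ/mol).
B > Sr: both effects reinforce here, so B is clearly the higher of the two.
Sb > B: the two effects oppose for this pair; the across-period effect wins (831 vs 801 kJ/mol).
For reference (kJ/mol): B 801, Na 496, Sr 550, Sb 831.
So from highest to lowest: Sb > B > Sr > Na.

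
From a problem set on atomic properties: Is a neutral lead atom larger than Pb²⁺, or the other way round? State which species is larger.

Forming Pb²⁺ removes 2 electrons from Pb. Fewer electrons for the same nuclear charge means less shielding and a higher Z_eff on the remaining electrons.
A cation is smaller than its parent atom: Pb²⁺ < Pb.

Pb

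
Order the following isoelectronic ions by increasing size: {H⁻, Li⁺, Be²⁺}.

All of these have 2 electrons, so size is governed by nuclear charge alone: the more protons, the stronger the pull on the same electron cloud, and the smaller the ion.
Nuclear charges: Be²⁺ (Z=4), Li⁺ (Z=3), H⁻ (Z=1).
Smallest to largest: Be²⁺ < Li⁺ < H⁻.

Be²⁺, Li⁺, H⁻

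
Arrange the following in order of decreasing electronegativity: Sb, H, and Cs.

H > Sb > Cs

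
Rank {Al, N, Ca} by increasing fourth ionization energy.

Ca, N, Al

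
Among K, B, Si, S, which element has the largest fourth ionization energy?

B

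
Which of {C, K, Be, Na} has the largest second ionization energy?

Na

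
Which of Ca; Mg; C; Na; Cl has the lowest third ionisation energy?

Cl

The third ionization energy removes an electron from the +2 ion. For each element: Ca²⁺ is the bare [Ar] core; Mg²⁺ is the bare [Ne] core; C²⁺ still has 2 valence electrons; Na²⁺ is already 1 electron into the core; Cl²⁺ still has 5 valence electrons.
Pulling an electron out of a noble-gas core costs far more than removing a remaining valence electron, so Ca, Na and Mg sit at the high end of IE_3.
Valence configurations: C²⁺ [He]2s², Cl²⁺ [Ne]3s²3p³.
Tabulated IE_3 (kJ/mol): Ca 4912, Mg 7733, C 4620, Na 6910, Cl 3822.
So the third ionization energies run Cl < C < Ca < Na < Mg.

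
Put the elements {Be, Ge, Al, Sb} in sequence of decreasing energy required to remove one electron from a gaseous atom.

Be is in period 2, group 2; Al is in period 3, group 13; Ge is in period 4, group 14; Sb is in period 5, group 15.
Across a period the outer electron is held more tightly (higher IE₁); down a group it sits in a higher shell, more shielded, and comes off more easily.
These sit on a diagonal, where the across-period and down-group effects partly cancel.
Ge > Al: period and group pull opposite ways; the across-period shift dominates (762 vs 578 kJ/mol).
Sb > Ge: the two effects oppose for this pair; the across-period effect wins (831 vs 762 kJ/mol).
Be > Sb: period and group pull opposite ways; the down-group shift dominates (900 vs 831 kJ/mol).
For reference (kJ/mol): Be 900, Al 578, Ge 762, Sb 831.
So from highest to lowest: Be > Sb > Ge > Al.

Be > Sb > Ge > Al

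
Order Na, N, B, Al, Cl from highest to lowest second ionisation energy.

After 1 electron has been removed, what remains? Na⁺ is the bare [Ne] core; N⁺ still has 4 valence electrons; B⁺ still has 2 valence electrons; Al⁺ still has 2 valence electrons; Cl⁺ still has 6 valence electrons.
Breaking into a closed-shell core is much more expensive than removing a leftover valence electron — Na has the largest IE_2 here.
Valence configurations: N⁺ [He]2s²2p², B⁺ [He]2s², Al⁺ [Ne]3s², Cl⁺ [Ne]3s²3p⁴.
The numbers (kJ/mol): Na 4562, N 2856, B 2427, Al 1817, Cl 2298.
Hence IE_2: Al < Cl < B < N < Na.

Na > N > B > Cl > Al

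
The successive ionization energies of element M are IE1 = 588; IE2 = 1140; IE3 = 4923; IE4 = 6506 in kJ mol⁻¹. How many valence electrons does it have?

Look for the largest jump between consecutive ionization energies: IE3/IE2 ≈ 4.3, far larger than any earlier ratio.
That jump marks the point where a core electron is being removed. So the atom has 2 valence electrons.

2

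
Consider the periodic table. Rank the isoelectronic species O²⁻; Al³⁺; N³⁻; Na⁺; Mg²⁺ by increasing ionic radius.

All of these have 10 electrons, so size is governed by nuclear charge alone: the more protons, the stronger the pull on the same electron cloud, and the smaller the ion.
Nuclear charges: Al³⁺ (Z=13), Mg²⁺ (Z=12), Na⁺ (Z=11), O²⁻ (Z=8), N³⁻ (Z=7).
Smallest to largest: Al³⁺ < Mg²⁺ < Na⁺ < O²⁻ < N³⁻.

Al³⁺ < Mg²⁺ < Na⁺ < O²⁻ < N³⁻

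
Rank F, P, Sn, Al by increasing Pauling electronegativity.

Al, Sn, P, F

Electronegativity increases across a period and decreases down a group, tracking effective nuclear charge and atomic size.
Here both period and group differ, so the two effects have to be weighed against each other.
Sn > Al: period and group pull opposite ways; the across-period shift dominates (1.96 vs 1.61).
P > Sn: both effects reinforce here, so P is clearly the higher of the two.
F > P: relative to P, both the across-period and down-group shifts push F's electronegativity up.
Approximate values (Pauling): F 3.98, Al 1.61, P 2.19, Sn 1.96.
So from lowest to highest: Al < Sn < P < F.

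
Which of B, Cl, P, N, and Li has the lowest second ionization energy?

P

The second ionization energy removes an electron from the +1 ion. For each element: B⁺ still has 2 valence electrons; Cl⁺ still has 6 valence electrons; P⁺ still has 4 valence electrons; N⁺ still has 4 valence electrons; Li⁺ is the bare [He] core.
Core electrons are held far more tightly than valence electrons, so Li tops the IE_2 order.
Valence configurations: B⁺ [He]2s², Cl⁺ [Ne]3s²3p⁴, P⁺ [Ne]3s²3p², N⁺ [He]2s²2p².
The numbers (kJ/mol): B 2427, Cl 2298, P 1907, N 2856, Li 7298.
Overall IE_2 order: P < Cl < B < N < Li.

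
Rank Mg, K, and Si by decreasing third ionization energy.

Mg > K > Si

IE_3 is the cost of taking one more electron from the +2 cation: Mg²⁺ is the bare [Ne] core; K²⁺ is already 1 electron into the core; Si²⁺ still has 2 valence electrons.
Core electrons are held far more tightly than valence electrons, so K and Mg top the IE_3 order.
Approximate IE_3 values (kJ/mol): Mg 7733, K 4420, Si 3232.
Putting it together, IE_3: Si < K < Mg.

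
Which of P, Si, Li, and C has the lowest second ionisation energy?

Si

Consider each +1 ion: P⁺ still has 4 valence electrons; Si⁺ still has 3 valence electrons; Li⁺ is the bare [He] core; C⁺ still has 3 valence electrons.
Breaking into a closed-shell core is much more expensive than removing a leftover valence electron — Li has the largest IE_2 here.
Valence configurations: P⁺ [Ne]3s²3p², Si⁺ [Ne]3s²3p¹, C⁺ [He]2s²2p¹.
The numbers (kJ/mol): P 1907, Si 1577, Li 7298, C 2353.
Putting it together, IE_2: Si < P < C < Li.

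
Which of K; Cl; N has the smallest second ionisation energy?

Cl

The second ionization energy removes an electron from the +1 ion. For each element: K⁺ is the bare [Ar] core; Cl⁺ still has 6 valence electrons; N⁺ still has 4 valence electrons.
Core electrons are held far more tightly than valence electrons, so K tops the IE_2 order.
Valence configurations: Cl⁺ [Ne]3s²3p⁴, N⁺ [He]2s²2p².
The numbers (kJ/mol): K 3052, Cl 2298, N 2856.
Putting it together, IE_2: Cl < N < K.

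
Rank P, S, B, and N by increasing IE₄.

IE_4 is the cost of taking one more electron from the +3 cation: P³⁺ still has 2 valence electrons; S³⁺ still has 3 valence electrons; B³⁺ is the bare [He] core; N³⁺ still has 2 valence electrons.
Core electrons are held far more tightly than valence electrons, so B tops the IE_4 order.
Valence configurations: P³⁺ [Ne]3s², S³⁺ [Ne]3s²3p¹, N³⁺ [He]2s².
S³⁺ loses a lone 3p electron whereas P³⁺ must break into a filled 3s² pair, so IE_4(P) > IE_4(S) even though S has the higher nuclear charge.
The numbers (kJ/mol): P 4964, S 4556, B 25026, N 7475.
Putting it together, IE_4: S < P < N < B.

S, P, N, B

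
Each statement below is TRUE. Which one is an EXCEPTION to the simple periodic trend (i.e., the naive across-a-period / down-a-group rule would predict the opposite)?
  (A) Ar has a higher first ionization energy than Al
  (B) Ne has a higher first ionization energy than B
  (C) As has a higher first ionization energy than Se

The general trend: first ionization energy increases across a period and decreases down a group.
(A) Ar (period 3, group 18) vs Al (period 3, group 13): the stated order agrees with the simple trend.
(B) Ne (period 2, group 18) vs B (period 2, group 13): the stated order agrees with the simple trend.
(C) As (period 4, group 15) vs Se (period 4, group 16): the stated order contradicts the simple trend.
The exception is (C): Se (4p⁴) ionizes more easily than half-filled As (4p³).

(C)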